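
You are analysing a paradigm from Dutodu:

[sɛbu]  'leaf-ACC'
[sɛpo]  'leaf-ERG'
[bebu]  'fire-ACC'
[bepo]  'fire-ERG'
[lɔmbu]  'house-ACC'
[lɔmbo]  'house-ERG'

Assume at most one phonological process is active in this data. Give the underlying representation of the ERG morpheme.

The ERG suffix surfaces as [-bo] and [-po], depending on the final segment of the stem.
The ACC suffix, which begins with [b], is invariant after every stem; so [b] is not altered by any rule here.
So the underlying form is /-po/, and voiceless stops become voiced after a nasal.

/-po/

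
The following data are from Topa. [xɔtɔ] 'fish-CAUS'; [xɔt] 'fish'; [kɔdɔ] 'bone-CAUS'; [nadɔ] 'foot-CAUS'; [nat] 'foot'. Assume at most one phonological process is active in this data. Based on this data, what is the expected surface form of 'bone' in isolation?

[kɔt]

In [nadɔ] and [nat] the final segment of 'foot' alternates: [d] ~ [t].
Compare 'fish', with invariant [t] in [xɔtɔ] and [xɔt]: an analysis with underlying /t/ and a rule producing [d] before the CAUS suffix would wrongly predict alternation here too.
So /d/ is underlying, and a rule of word-final obstruent devoicing — voiced obstruents become voiceless word-finally — gives [t].
From [kɔdɔ] the stem 'bone' is /kɔd/; word-finally this yields [kɔt].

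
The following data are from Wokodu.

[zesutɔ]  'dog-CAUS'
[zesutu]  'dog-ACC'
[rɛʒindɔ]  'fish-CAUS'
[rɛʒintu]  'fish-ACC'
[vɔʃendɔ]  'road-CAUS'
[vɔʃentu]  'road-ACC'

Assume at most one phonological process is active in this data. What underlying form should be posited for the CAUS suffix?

The CAUS suffix surfaces as [-dɔ] and [-tɔ], depending on the final segment of the stem.
By contrast the ACC suffix keeps its initial [t] throughout — that segment must be underlying.
The CAUS suffix is therefore /-dɔ/ underlyingly, with post-vocalic devoicing: voiced stops become voiceless after a vowel.

/-dɔ/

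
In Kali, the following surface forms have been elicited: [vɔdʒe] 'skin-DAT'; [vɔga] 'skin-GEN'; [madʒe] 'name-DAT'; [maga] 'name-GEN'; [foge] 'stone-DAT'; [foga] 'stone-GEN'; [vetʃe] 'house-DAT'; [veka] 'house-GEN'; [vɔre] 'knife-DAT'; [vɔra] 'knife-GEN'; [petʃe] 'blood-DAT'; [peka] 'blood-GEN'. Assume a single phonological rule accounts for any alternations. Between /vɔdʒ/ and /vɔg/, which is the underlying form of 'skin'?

/vɔdʒ/

In [vɔdʒe] and [vɔga] the final segment of 'skin' alternates: [dʒ] ~ [g].
The stem 'stone' ([foge], [foga]) shows [g] unchanged in both environments, so [g] cannot be basic with [dʒ] derived before the DAT suffix.
The underlying segment must be /dʒ/; palato-alveolar /tʃ/ and /dʒ/ become [k] and [g] when no front vowel follows, yielding [g] there.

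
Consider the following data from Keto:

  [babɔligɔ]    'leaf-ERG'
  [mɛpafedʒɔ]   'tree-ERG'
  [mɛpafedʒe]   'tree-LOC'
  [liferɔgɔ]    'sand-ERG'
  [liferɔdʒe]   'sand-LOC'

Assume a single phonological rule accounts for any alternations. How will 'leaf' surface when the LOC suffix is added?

[babɔlidʒe]

'sand' shows [g] ~ [dʒ] at the end of the stem ([liferɔgɔ] vs [liferɔdʒe]).
The stem 'tree' ([mɛpafedʒɔ], [mɛpafedʒe]) shows [dʒ] unchanged in both environments, so [dʒ] cannot be basic with [g] derived before the ERG suffix.
The underlying segment must be /g/; /g/ becomes palato-alveolar [dʒ] before a front vowel, yielding [dʒ] there.
From [babɔligɔ] the stem 'leaf' is /babɔlig/; before a front vowel this yields [babɔlidʒe].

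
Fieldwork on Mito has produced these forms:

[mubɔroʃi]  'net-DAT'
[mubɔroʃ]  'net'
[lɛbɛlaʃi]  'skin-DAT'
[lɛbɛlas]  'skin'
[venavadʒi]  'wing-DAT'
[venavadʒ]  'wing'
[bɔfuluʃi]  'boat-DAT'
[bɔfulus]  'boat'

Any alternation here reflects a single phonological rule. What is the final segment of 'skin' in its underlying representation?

/s/

The root 'skin' surfaces as [lɛbɛlaʃi] and [lɛbɛlas], with a stem-final [ʃ] ~ [s] alternation.
Compare 'net', with invariant [ʃ] in [mubɔroʃi] and [mubɔroʃ]: an analysis with underlying /ʃ/ and a rule producing [s] in isolation would wrongly predict alternation here too.
The alternation reflects palatalization before a front vowel: /s/ becomes palato-alveolar [ʃ] before a front vowel. /s/ is underlying.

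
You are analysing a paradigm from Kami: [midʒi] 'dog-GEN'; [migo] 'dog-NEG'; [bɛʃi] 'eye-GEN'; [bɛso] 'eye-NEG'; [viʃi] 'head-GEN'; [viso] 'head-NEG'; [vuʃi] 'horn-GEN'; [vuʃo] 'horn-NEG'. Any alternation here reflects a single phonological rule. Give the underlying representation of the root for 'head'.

/vis/

The root 'head' surfaces as [viʃi] and [viso], with a stem-final [ʃ] ~ [s] alternation.
The stem 'horn' ([vuʃi], [vuʃo]) shows [ʃ] unchanged in both environments, so [ʃ] cannot be basic with [s] derived before the NEG suffix.
So /s/ is underlying, and a rule of palatalization before a front vowel — /g/ and /s/ become palato-alveolar [dʒ] and [ʃ] before a front vowel — gives [ʃ].
The underlying form of 'head' is therefore /vis/.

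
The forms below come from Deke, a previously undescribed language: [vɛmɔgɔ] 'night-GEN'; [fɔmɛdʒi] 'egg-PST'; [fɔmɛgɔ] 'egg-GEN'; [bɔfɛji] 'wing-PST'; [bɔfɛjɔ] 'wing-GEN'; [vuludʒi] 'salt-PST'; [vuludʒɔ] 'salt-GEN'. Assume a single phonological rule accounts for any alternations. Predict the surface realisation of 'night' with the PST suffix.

The root 'egg' surfaces as [fɔmɛdʒi] and [fɔmɛgɔ], with a stem-final [dʒ] ~ [g] alternation.
But 'salt' keeps [dʒ] in both environments ([vuludʒi], [vuludʒɔ]), so there is no rule changing /dʒ/ to [g] before the GEN suffix.
The alternation reflects palatalization before a front vowel: /g/ becomes palato-alveolar [dʒ] before a front vowel. /g/ is underlying.
From [vɛmɔgɔ] the stem 'night' is /vɛmɔg/; before a front vowel this yields [vɛmɔdʒi].

[vɛmɔdʒi]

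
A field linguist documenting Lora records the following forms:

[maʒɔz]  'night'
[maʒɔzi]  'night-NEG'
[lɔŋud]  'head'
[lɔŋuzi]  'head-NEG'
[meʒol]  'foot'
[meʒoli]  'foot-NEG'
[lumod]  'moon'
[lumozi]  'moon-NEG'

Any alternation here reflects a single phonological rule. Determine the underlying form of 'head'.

/lɔŋud/

The root 'head' surfaces as [lɔŋud] and [lɔŋuzi], with a stem-final [d] ~ [z] alternation.
Compare 'night', with invariant [z] in [maʒɔz] and [maʒɔzi]: an analysis with underlying /z/ and a rule producing [d] in isolation would wrongly predict alternation here too.
Therefore /d/ is basic and [z] is derived by intervocalic spirantization (voiced stops become fricatives between vowels).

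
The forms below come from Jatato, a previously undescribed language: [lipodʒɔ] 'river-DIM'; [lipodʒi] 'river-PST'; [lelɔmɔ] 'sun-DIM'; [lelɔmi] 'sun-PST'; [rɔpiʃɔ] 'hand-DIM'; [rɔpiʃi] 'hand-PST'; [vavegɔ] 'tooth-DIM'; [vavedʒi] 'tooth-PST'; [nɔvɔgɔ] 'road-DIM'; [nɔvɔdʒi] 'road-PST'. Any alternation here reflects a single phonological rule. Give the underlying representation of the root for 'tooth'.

The root 'tooth' surfaces as [vavegɔ] and [vavedʒi], with a stem-final [g] ~ [dʒ] alternation.
But 'river' keeps [dʒ] in both environments ([lipodʒɔ], [lipodʒi]), so there is no rule changing /dʒ/ to [g] before the DIM suffix.
So /g/ is underlying, and a rule of palatalization before a front vowel — /g/ becomes palato-alveolar [dʒ] before a front vowel — gives [dʒ].
Hence 'tooth' is /vaveg/ underlyingly.

/vaveg/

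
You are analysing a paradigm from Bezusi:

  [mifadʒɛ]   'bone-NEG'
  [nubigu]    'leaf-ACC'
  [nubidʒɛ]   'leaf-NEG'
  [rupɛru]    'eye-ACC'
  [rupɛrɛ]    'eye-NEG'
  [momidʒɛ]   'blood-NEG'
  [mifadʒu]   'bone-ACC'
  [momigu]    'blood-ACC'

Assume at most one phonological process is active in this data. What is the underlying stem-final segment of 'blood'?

/g/

'blood' shows [dʒ] ~ [g] at the end of the stem ([momidʒɛ] vs [momigu]).
The stem 'bone' ([mifadʒɛ], [mifadʒu]) shows [dʒ] unchanged in both environments, so [dʒ] cannot be basic with [g] derived before the ACC suffix.
Therefore /g/ is basic and [dʒ] is derived by palatalization before a front vowel (/g/ becomes palato-alveolar [dʒ] before a front vowel).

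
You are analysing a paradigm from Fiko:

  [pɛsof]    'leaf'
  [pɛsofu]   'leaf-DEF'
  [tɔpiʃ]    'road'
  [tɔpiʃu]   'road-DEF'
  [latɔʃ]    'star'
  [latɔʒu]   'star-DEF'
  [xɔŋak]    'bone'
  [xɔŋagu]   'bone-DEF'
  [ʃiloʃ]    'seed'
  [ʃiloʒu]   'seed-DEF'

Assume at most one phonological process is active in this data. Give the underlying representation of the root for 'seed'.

/ʃiloʒ/

In [ʃiloʃ] and [ʃiloʒu] the final segment of 'seed' alternates: [ʃ] ~ [ʒ].
The stem 'road' ([tɔpiʃ], [tɔpiʃu]) shows [ʃ] unchanged in both environments, so [ʃ] cannot be basic with [ʒ] derived before the DEF suffix.
Therefore /ʒ/ is basic and [ʃ] is derived by word-final obstruent devoicing (voiced obstruents become voiceless word-finally).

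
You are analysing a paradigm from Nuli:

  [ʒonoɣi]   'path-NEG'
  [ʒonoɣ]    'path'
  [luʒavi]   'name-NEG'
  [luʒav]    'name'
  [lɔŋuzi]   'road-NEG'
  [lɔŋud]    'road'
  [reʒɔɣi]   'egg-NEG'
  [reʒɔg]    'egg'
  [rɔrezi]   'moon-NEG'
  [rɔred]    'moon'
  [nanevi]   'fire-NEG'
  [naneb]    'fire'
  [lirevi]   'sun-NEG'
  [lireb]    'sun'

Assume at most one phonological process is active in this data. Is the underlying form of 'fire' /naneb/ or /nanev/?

'fire' shows [v] ~ [b] at the end of the stem ([nanevi] vs [naneb]).
The stem 'name' ([luʒavi], [luʒav]) shows [v] unchanged in both environments, so [v] cannot be basic with [b] derived in isolation.
Therefore /b/ is basic and [v] is derived by intervocalic spirantization (voiced stops become fricatives between vowels).

/naneb/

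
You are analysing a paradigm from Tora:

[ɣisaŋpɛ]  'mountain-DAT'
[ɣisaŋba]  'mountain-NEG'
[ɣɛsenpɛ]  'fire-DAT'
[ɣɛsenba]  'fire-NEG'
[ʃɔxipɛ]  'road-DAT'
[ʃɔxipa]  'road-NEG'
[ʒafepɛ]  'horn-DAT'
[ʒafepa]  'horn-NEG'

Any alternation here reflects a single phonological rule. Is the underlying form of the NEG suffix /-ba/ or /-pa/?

The NEG suffix surfaces as [-ba] and [-pa], depending on the final segment of the stem.
By contrast the DAT suffix keeps its initial [p] throughout — that segment must be underlying.
So the underlying form is /-ba/, and voiced stops become voiceless after a vowel.

/-ba/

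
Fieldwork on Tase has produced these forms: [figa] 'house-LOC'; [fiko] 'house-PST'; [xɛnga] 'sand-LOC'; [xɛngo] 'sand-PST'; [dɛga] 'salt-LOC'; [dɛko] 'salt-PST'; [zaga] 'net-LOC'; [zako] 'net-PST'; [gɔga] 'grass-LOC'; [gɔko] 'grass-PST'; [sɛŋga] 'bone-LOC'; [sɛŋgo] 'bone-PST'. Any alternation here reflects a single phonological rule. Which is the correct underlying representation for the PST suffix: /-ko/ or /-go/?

/-ko/

The PST suffix surfaces as [-go] and [-ko], depending on the final segment of the stem.
The LOC suffix, which begins with [g], is invariant after every stem; so [g] is not altered by any rule here.
The PST suffix is therefore /-ko/ underlyingly, with post-nasal voicing: voiceless stops become voiced after a nasal.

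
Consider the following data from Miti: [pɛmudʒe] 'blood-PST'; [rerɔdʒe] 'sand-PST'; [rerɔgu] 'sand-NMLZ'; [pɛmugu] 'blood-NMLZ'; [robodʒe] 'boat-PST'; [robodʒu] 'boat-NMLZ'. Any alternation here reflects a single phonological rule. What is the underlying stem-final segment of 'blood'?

/g/

The root 'blood' surfaces as [pɛmudʒe] and [pɛmugu], with a stem-final [dʒ] ~ [g] alternation.
Compare 'boat', with invariant [dʒ] in [robodʒe] and [robodʒu]: an analysis with underlying /dʒ/ and a rule producing [g] before the NMLZ suffix would wrongly predict alternation here too.
So /g/ is underlying, and a rule of palatalization before a front vowel — /g/ becomes palato-alveolar [dʒ] before a front vowel — gives [dʒ].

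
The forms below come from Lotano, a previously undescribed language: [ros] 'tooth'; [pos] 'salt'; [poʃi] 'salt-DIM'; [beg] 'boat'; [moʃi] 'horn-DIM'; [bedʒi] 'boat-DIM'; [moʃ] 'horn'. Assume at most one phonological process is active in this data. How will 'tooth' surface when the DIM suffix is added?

[roʃi]

The root 'salt' surfaces as [pos] and [poʃi], with a stem-final [s] ~ [ʃ] alternation.
If /ʃ/ were underlying and a rule turned it into [s] in isolation, 'horn' would also alternate; but it has [ʃ] in both [moʃ] and [moʃi].
The underlying segment must be /s/; /g/ and /s/ become palato-alveolar [dʒ] and [ʃ] before a front vowel, yielding [ʃ] there.
The one attested form of 'tooth', [ros], shows underlying /ros/. Applying the same rule before a front vowel gives [roʃi].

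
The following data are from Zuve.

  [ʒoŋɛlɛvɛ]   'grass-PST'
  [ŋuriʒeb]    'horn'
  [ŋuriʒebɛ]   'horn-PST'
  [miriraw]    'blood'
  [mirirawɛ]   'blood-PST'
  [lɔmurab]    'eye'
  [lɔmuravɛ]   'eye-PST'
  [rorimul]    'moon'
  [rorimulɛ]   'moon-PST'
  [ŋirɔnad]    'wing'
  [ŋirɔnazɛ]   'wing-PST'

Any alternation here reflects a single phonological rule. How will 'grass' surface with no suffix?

[ʒoŋɛlɛb]

The root 'eye' surfaces as [lɔmurab] and [lɔmuravɛ], with a stem-final [b] ~ [v] alternation.
But 'horn' keeps [b] in both environments ([ŋuriʒeb], [ŋuriʒebɛ]), so there is no rule changing /b/ to [v] before the PST suffix.
Therefore /v/ is basic and [b] is derived by word-final hardening (voiced fricatives become stops word-finally).
From [ʒoŋɛlɛvɛ] the stem 'grass' is /ʒoŋɛlɛv/; word-finally this yields [ʒoŋɛlɛb].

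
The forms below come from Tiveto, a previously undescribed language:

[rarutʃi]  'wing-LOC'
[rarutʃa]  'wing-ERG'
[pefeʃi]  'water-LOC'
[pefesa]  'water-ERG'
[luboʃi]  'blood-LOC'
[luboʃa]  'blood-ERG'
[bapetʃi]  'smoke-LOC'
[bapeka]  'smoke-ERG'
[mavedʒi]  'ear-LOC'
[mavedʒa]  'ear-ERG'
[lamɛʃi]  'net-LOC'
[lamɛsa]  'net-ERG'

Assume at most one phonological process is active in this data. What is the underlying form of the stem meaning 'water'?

In [pefeʃi] and [pefesa] the final segment of 'water' alternates: [ʃ] ~ [s].
Compare 'blood', with invariant [ʃ] in [luboʃi] and [luboʃa]: an analysis with underlying /ʃ/ and a rule producing [s] before the ERG suffix would wrongly predict alternation here too.
The underlying segment must be /s/; /k/ and /s/ become palato-alveolar [tʃ] and [ʃ] before a front vowel, yielding [ʃ] there.
The underlying form of 'water' is therefore /pefes/.

/pefes/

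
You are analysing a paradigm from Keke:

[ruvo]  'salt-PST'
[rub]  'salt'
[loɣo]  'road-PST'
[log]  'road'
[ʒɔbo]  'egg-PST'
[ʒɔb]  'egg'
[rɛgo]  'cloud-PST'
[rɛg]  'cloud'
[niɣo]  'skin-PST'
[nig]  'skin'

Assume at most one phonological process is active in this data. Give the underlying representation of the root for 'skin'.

The stem for 'skin' ends in [ɣ] in [niɣo] but [g] in [nig].
The stem 'cloud' ([rɛgo], [rɛg]) shows [g] unchanged in both environments, so [g] cannot be basic with [ɣ] derived before the PST suffix.
So /ɣ/ is underlying, and a rule of word-final hardening — voiced fricatives become stops word-finally — gives [g].

/niɣ/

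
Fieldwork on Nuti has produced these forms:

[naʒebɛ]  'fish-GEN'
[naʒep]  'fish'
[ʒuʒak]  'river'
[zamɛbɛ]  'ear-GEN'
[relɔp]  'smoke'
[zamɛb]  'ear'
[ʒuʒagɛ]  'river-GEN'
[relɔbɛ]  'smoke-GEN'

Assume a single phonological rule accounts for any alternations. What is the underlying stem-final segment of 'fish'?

/p/

The stem for 'fish' ends in [p] in [naʒep] but [b] in [naʒebɛ].
If /b/ were underlying and a rule turned it into [p] in isolation, 'ear' would also alternate; but it has [b] in both [zamɛb] and [zamɛbɛ].
So /p/ is underlying, and a rule of intervocalic voicing — voiceless stops become voiced between vowels — gives [b].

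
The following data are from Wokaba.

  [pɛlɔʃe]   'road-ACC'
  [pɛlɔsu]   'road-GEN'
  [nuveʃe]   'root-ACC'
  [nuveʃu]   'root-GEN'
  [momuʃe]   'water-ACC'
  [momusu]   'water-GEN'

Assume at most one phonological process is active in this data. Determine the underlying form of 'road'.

/pɛlɔs/

In [pɛlɔʃe] and [pɛlɔsu] the final segment of 'road' alternates: [ʃ] ~ [s].
If /ʃ/ were underlying and a rule turned it into [s] before the GEN suffix, 'root' would also alternate; but it has [ʃ] in both [nuveʃe] and [nuveʃu].
The alternation reflects palatalization before a front vowel: /s/ becomes palato-alveolar [ʃ] before a front vowel. /s/ is underlying.
Hence 'road' is /pɛlɔs/ underlyingly.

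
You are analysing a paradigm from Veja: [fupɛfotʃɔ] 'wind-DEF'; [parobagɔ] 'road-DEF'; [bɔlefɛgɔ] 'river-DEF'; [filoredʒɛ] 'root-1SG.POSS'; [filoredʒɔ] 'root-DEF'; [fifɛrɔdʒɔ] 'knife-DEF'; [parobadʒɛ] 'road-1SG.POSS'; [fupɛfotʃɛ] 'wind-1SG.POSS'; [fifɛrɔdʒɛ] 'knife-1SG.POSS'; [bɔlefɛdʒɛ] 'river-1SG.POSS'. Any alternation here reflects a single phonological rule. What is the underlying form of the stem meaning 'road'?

The stem for 'road' ends in [dʒ] in [parobadʒɛ] but [g] in [parobagɔ].
Compare 'root', with invariant [dʒ] in [filoredʒɛ] and [filoredʒɔ]: an analysis with underlying /dʒ/ and a rule producing [g] before the DEF suffix would wrongly predict alternation here too.
The underlying segment must be /g/; /g/ becomes palato-alveolar [dʒ] before a front vowel, yielding [dʒ] there.

/parobag/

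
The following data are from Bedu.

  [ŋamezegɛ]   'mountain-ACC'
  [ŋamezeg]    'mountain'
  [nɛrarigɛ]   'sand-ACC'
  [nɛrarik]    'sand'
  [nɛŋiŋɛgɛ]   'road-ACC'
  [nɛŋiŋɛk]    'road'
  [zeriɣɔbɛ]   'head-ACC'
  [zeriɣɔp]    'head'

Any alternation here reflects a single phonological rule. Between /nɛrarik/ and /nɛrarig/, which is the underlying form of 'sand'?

The stem for 'sand' ends in [g] in [nɛrarigɛ] but [k] in [nɛrarik].
The stem 'mountain' ([ŋamezegɛ], [ŋamezeg]) shows [g] unchanged in both environments, so [g] cannot be basic with [k] derived in isolation.
The underlying segment must be /k/; voiceless stops become voiced between vowels, yielding [g] there.

/nɛrarik/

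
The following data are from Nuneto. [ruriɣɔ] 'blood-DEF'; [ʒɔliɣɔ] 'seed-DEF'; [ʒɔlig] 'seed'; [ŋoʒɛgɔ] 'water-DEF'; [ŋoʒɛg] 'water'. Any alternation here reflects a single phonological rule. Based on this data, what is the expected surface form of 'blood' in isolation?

The root 'seed' surfaces as [ʒɔliɣɔ] and [ʒɔlig], with a stem-final [ɣ] ~ [g] alternation.
But 'water' keeps [g] in both environments ([ŋoʒɛgɔ], [ŋoʒɛg]), so there is no rule changing /g/ to [ɣ] before the DEF suffix.
The underlying segment must be /ɣ/; voiced fricatives become stops word-finally, yielding [g] there.
From [ruriɣɔ] the stem 'blood' is /ruriɣ/; word-finally this yields [rurig].

[rurig]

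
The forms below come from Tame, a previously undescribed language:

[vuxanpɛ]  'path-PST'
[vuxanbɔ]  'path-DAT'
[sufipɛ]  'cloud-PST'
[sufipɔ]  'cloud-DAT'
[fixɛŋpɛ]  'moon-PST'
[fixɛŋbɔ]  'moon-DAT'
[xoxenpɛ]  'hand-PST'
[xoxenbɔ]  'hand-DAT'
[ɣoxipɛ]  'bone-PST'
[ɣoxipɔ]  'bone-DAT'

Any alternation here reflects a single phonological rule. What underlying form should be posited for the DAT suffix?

/-bɔ/

The DAT morpheme has two allomorphs, [-bɔ] and [-pɔ].
By contrast the PST suffix keeps its initial [p] throughout — that segment must be underlying.
So the underlying form is /-bɔ/, and voiced stops become voiceless after a vowel.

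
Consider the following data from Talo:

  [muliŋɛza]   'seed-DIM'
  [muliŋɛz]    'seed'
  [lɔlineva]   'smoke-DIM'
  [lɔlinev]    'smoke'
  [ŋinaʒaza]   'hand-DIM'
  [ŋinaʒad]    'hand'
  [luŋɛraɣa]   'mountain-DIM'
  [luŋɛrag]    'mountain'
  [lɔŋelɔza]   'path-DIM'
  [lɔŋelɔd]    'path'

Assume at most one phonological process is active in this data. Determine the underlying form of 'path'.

The stem for 'path' ends in [z] in [lɔŋelɔza] but [d] in [lɔŋelɔd].
But 'seed' keeps [z] in both environments ([muliŋɛza], [muliŋɛz]), so there is no rule changing /z/ to [d] in isolation.
So /d/ is underlying, and a rule of intervocalic spirantization — voiced stops become fricatives between vowels — gives [z].

/lɔŋelɔd/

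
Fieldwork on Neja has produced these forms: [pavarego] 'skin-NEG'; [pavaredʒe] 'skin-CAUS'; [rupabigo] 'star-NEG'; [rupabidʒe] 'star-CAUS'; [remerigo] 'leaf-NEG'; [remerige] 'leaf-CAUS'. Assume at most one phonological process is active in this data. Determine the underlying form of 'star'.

/rupabidʒ/

The stem for 'star' ends in [g] in [rupabigo] but [dʒ] in [rupabidʒe].
The stem 'leaf' ([remerigo], [remerige]) shows [g] unchanged in both environments, so [g] cannot be basic with [dʒ] derived before the CAUS suffix.
So /dʒ/ is underlying, and a rule of depalatalization — palato-alveolar /dʒ/ becomes [g] when no front vowel follows — gives [g].
So 'star' = /rupabidʒ/.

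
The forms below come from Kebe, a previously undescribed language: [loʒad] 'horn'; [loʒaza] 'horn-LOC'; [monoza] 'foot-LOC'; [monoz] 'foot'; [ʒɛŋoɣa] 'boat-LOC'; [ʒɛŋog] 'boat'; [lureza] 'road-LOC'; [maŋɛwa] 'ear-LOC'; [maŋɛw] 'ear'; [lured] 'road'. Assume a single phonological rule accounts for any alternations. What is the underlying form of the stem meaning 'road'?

The root 'road' surfaces as [lured] and [lureza], with a stem-final [d] ~ [z] alternation.
But 'foot' keeps [z] in both environments ([monoz], [monoza]), so there is no rule changing /z/ to [d] in isolation.
Therefore /d/ is basic and [z] is derived by intervocalic spirantization (voiced stops become fricatives between vowels).

/lured/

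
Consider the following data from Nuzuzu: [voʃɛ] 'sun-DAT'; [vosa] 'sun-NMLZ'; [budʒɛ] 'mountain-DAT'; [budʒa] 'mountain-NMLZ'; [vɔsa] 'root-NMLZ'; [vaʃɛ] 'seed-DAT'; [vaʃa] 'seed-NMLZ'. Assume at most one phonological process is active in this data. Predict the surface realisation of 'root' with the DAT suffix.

[vɔʃɛ]

The stem for 'sun' ends in [ʃ] in [voʃɛ] but [s] in [vosa].
If /ʃ/ were underlying and a rule turned it into [s] before the NMLZ suffix, 'seed' would also alternate; but it has [ʃ] in both [vaʃɛ] and [vaʃa].
The underlying segment must be /s/; /s/ becomes palato-alveolar [ʃ] before a front vowel, yielding [ʃ] there.
From [vɔsa] the stem 'root' is /vɔs/; before a front vowel this yields [vɔʃɛ].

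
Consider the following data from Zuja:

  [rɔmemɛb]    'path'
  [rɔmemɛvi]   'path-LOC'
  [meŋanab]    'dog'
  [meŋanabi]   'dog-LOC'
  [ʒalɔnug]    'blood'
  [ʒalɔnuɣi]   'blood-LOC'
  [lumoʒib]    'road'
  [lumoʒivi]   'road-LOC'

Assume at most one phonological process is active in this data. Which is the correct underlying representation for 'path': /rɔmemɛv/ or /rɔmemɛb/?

The stem for 'path' ends in [b] in [rɔmemɛb] but [v] in [rɔmemɛvi].
Compare 'dog', with invariant [b] in [meŋanab] and [meŋanabi]: an analysis with underlying /b/ and a rule producing [v] before the LOC suffix would wrongly predict alternation here too.
Therefore /v/ is basic and [b] is derived by word-final hardening (voiced fricatives become stops word-finally).

/rɔmemɛv/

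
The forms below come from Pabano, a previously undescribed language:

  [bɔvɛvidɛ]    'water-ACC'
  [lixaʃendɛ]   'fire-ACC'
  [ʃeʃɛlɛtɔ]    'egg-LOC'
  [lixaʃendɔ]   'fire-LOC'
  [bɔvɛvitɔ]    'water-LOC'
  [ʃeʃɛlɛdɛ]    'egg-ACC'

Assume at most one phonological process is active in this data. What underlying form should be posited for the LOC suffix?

The LOC suffix surfaces as [-dɔ] and [-tɔ], depending on the final segment of the stem.
The ACC suffix, which begins with [d], is invariant after every stem; so [d] is not altered by any rule here.
So the underlying form is /-tɔ/, and voiceless stops become voiced after a nasal.

/-tɔ/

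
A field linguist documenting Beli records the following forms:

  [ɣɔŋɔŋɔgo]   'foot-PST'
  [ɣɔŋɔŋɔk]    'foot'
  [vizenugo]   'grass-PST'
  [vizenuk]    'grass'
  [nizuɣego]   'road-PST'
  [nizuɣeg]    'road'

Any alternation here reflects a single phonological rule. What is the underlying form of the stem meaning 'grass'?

In [vizenugo] and [vizenuk] the final segment of 'grass' alternates: [g] ~ [k].
Compare 'road', with invariant [g] in [nizuɣego] and [nizuɣeg]: an analysis with underlying /g/ and a rule producing [k] in isolation would wrongly predict alternation here too.
Therefore /k/ is basic and [g] is derived by intervocalic voicing (voiceless stops become voiced between vowels).
The underlying form of 'grass' is therefore /vizenuk/.

/vizenuk/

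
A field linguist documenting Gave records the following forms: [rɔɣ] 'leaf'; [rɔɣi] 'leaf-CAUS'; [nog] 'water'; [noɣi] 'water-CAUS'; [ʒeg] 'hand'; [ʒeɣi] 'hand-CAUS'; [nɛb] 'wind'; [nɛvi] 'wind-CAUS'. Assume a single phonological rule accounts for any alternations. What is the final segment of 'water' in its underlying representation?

In [nog] and [noɣi] the final segment of 'water' alternates: [g] ~ [ɣ].
The stem 'leaf' ([rɔɣ], [rɔɣi]) shows [ɣ] unchanged in both environments, so [ɣ] cannot be basic with [g] derived in isolation.
Therefore /g/ is basic and [ɣ] is derived by intervocalic spirantization (voiced stops become fricatives between vowels).

/g/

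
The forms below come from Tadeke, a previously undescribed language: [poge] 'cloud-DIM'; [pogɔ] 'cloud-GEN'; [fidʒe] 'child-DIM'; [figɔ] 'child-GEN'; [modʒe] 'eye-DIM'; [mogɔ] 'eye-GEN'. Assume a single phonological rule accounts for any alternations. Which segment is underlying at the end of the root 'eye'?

/dʒ/

In [modʒe] and [mogɔ] the final segment of 'eye' alternates: [dʒ] ~ [g].
The stem 'cloud' ([poge], [pogɔ]) shows [g] unchanged in both environments, so [g] cannot be basic with [dʒ] derived before the DIM suffix.
The underlying segment must be /dʒ/; palato-alveolar /dʒ/ becomes [g] when no front vowel follows, yielding [g] there.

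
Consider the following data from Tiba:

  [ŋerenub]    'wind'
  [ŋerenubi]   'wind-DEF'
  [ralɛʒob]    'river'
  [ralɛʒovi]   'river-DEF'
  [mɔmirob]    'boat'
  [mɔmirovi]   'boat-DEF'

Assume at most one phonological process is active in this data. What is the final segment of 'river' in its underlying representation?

The stem for 'river' ends in [b] in [ralɛʒob] but [v] in [ralɛʒovi].
Compare 'wind', with invariant [b] in [ŋerenub] and [ŋerenubi]: an analysis with underlying /b/ and a rule producing [v] before the DEF suffix would wrongly predict alternation here too.
The alternation reflects word-final hardening: voiced fricatives become stops word-finally. /v/ is underlying.

/v/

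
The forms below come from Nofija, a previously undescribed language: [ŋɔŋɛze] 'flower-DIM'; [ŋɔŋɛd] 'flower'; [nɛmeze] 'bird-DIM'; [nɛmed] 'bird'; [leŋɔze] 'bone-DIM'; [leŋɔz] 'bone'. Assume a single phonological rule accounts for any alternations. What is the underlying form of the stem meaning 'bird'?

/nɛmed/

'bird' shows [z] ~ [d] at the end of the stem ([nɛmeze] vs [nɛmed]).
If /z/ were underlying and a rule turned it into [d] in isolation, 'bone' would also alternate; but it has [z] in both [leŋɔze] and [leŋɔz].
Therefore /d/ is basic and [z] is derived by intervocalic spirantization (voiced stops become fricatives between vowels).
Hence 'bird' is /nɛmed/ underlyingly.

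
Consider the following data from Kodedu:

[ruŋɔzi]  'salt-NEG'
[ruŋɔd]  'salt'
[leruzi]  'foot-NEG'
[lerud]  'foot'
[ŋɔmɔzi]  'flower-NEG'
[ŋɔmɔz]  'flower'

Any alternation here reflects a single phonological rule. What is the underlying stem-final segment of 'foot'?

/d/

'foot' shows [z] ~ [d] at the end of the stem ([leruzi] vs [lerud]).
But 'flower' keeps [z] in both environments ([ŋɔmɔzi], [ŋɔmɔz]), so there is no rule changing /z/ to [d] in isolation.
The underlying segment must be /d/; voiced stops become fricatives between vowels, yielding [z] there.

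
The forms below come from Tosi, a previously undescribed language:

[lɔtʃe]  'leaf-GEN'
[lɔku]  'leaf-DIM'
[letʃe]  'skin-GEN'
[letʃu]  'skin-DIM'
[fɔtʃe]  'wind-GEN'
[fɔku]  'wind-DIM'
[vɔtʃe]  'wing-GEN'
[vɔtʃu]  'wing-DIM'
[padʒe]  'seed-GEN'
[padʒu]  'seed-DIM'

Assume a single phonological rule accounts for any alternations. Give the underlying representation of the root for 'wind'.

/fɔk/

The root 'wind' surfaces as [fɔtʃe] and [fɔku], with a stem-final [tʃ] ~ [k] alternation.
Compare 'skin', with invariant [tʃ] in [letʃe] and [letʃu]: an analysis with underlying /tʃ/ and a rule producing [k] before the DIM suffix would wrongly predict alternation here too.
The alternation reflects palatalization before a front vowel: /k/ becomes palato-alveolar [tʃ] before a front vowel. /k/ is underlying.
The underlying form of 'wind' is therefore /fɔk/.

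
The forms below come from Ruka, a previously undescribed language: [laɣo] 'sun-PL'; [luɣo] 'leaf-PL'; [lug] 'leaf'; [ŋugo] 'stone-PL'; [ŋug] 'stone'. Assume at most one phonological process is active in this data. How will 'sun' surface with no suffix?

[lag]

In [luɣo] and [lug] the final segment of 'leaf' alternates: [ɣ] ~ [g].
Compare 'stone', with invariant [g] in [ŋugo] and [ŋug]: an analysis with underlying /g/ and a rule producing [ɣ] before the PL suffix would wrongly predict alternation here too.
Therefore /ɣ/ is basic and [g] is derived by word-final hardening (voiced fricatives become stops word-finally).
From [laɣo] the stem 'sun' is /laɣ/; word-finally this yields [lag].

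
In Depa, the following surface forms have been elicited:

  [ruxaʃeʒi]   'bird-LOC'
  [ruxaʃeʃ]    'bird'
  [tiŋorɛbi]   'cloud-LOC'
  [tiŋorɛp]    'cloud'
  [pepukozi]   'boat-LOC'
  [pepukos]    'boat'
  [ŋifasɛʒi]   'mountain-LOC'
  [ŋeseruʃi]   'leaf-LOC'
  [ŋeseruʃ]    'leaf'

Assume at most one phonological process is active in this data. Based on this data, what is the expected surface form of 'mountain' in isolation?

[ŋifasɛʃ]

'bird' shows [ʒ] ~ [ʃ] at the end of the stem ([ruxaʃeʒi] vs [ruxaʃeʃ]).
Compare 'leaf', with invariant [ʃ] in [ŋeseruʃi] and [ŋeseruʃ]: an analysis with underlying /ʃ/ and a rule producing [ʒ] before the LOC suffix would wrongly predict alternation here too.
The underlying segment must be /ʒ/; voiced obstruents become voiceless word-finally, yielding [ʃ] there.
From [ŋifasɛʒi] the stem 'mountain' is /ŋifasɛʒ/; word-finally this yields [ŋifasɛʃ].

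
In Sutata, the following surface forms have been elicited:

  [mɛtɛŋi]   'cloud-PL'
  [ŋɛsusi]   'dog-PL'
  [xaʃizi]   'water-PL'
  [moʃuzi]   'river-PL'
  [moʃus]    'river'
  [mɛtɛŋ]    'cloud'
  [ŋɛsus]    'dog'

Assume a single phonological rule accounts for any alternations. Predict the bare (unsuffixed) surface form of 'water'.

The root 'river' surfaces as [moʃus] and [moʃuzi], with a stem-final [s] ~ [z] alternation.
Compare 'dog', with invariant [s] in [ŋɛsus] and [ŋɛsusi]: an analysis with underlying /s/ and a rule producing [z] before the PL suffix would wrongly predict alternation here too.
The alternation reflects word-final obstruent devoicing: voiced obstruents become voiceless word-finally. /z/ is underlying.
The one attested form of 'water', [xaʃizi], shows underlying /xaʃiz/. Applying the same rule word-finally gives [xaʃis].

[xaʃis]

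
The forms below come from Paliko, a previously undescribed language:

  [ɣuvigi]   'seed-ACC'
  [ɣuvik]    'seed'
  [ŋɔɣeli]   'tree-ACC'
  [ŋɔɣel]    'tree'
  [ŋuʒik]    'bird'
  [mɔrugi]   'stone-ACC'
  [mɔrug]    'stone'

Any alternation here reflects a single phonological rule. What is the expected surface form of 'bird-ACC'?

[ŋuʒigi]

'seed' shows [g] ~ [k] at the end of the stem ([ɣuvigi] vs [ɣuvik]).
Compare 'stone', with invariant [g] in [mɔrugi] and [mɔrug]: an analysis with underlying /g/ and a rule producing [k] in isolation would wrongly predict alternation here too.
The underlying segment must be /k/; voiceless stops become voiced between vowels, yielding [g] there.
From [ŋuʒik] the stem 'bird' is /ŋuʒik/; between vowels this yields [ŋuʒigi].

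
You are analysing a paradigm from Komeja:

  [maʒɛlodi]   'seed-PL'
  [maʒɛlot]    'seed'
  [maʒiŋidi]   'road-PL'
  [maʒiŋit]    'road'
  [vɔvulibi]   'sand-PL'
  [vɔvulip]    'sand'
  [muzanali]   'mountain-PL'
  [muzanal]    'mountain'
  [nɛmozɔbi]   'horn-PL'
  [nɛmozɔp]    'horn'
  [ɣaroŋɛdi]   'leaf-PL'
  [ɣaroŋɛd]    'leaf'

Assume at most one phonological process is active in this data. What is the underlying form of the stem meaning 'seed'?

/maʒɛlot/

The stem for 'seed' ends in [d] in [maʒɛlodi] but [t] in [maʒɛlot].
But 'leaf' keeps [d] in both environments ([ɣaroŋɛdi], [ɣaroŋɛd]), so there is no rule changing /d/ to [t] in isolation.
The alternation reflects intervocalic voicing: voiceless stops become voiced between vowels. /t/ is underlying.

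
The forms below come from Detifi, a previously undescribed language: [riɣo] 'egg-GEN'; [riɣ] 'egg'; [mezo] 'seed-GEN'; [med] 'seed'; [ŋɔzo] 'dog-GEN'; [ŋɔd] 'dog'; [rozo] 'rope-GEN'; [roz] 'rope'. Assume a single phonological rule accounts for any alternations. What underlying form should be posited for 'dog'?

The root 'dog' surfaces as [ŋɔzo] and [ŋɔd], with a stem-final [z] ~ [d] alternation.
Compare 'rope', with invariant [z] in [rozo] and [roz]: an analysis with underlying /z/ and a rule producing [d] in isolation would wrongly predict alternation here too.
The underlying segment must be /d/; voiced stops become fricatives between vowels, yielding [z] there.
Hence 'dog' is /ŋɔd/ underlyingly.

/ŋɔd/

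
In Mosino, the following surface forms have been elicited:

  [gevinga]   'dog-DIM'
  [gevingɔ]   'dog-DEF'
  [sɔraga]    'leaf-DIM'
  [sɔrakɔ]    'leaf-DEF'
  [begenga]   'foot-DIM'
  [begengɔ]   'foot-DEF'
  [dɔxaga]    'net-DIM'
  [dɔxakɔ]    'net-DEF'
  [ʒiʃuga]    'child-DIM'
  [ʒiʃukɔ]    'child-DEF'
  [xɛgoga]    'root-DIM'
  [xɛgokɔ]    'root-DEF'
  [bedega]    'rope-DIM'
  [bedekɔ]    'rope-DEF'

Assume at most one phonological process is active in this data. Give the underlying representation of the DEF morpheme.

/-kɔ/

The DEF morpheme has two allomorphs, [-gɔ] and [-kɔ].
By contrast the DIM suffix keeps its initial [g] throughout — that segment must be underlying.
So the underlying form is /-kɔ/, and voiceless stops become voiced after a nasal.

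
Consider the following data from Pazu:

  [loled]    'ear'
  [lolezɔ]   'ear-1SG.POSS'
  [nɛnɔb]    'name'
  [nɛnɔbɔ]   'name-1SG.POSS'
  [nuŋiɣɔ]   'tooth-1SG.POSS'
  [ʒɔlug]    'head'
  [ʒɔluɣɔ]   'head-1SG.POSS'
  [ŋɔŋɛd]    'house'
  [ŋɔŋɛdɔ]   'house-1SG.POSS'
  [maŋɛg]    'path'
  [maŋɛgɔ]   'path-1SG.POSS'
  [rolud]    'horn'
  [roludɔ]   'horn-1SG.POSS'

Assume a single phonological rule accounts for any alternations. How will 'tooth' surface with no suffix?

The root 'head' surfaces as [ʒɔlug] and [ʒɔluɣɔ], with a stem-final [g] ~ [ɣ] alternation.
But 'path' keeps [g] in both environments ([maŋɛg], [maŋɛgɔ]), so there is no rule changing /g/ to [ɣ] before the 1SG.POSS suffix.
The alternation reflects word-final hardening: voiced fricatives become stops word-finally. /ɣ/ is underlying.
The one attested form of 'tooth', [nuŋiɣɔ], shows underlying /nuŋiɣ/. Applying the same rule word-finally gives [nuŋig].

[nuŋig]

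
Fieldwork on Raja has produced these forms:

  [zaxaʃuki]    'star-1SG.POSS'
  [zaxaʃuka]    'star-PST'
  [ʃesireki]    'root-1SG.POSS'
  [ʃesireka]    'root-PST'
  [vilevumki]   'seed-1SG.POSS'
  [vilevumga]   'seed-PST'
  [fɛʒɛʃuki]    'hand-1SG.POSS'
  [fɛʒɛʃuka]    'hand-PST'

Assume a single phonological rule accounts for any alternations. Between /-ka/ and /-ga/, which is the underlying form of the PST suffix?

/-ga/

The PST suffix surfaces as [-ga] and [-ka], depending on the final segment of the stem.
By contrast the 1SG.POSS suffix keeps its initial [k] throughout — that segment must be underlying.
So the underlying form is /-ga/, and voiced stops become voiceless after a vowel.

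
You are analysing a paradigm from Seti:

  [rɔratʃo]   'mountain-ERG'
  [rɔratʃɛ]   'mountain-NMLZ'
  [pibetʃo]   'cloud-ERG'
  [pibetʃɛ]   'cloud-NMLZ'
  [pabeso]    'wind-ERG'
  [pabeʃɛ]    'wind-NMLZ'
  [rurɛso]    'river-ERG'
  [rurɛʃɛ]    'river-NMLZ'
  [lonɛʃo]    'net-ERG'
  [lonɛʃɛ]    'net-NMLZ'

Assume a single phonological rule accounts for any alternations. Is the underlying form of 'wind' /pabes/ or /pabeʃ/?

/pabes/

'wind' shows [s] ~ [ʃ] at the end of the stem ([pabeso] vs [pabeʃɛ]).
If /ʃ/ were underlying and a rule turned it into [s] before the ERG suffix, 'net' would also alternate; but it has [ʃ] in both [lonɛʃo] and [lonɛʃɛ].
The alternation reflects palatalization before a front vowel: /s/ becomes palato-alveolar [ʃ] before a front vowel. /s/ is underlying.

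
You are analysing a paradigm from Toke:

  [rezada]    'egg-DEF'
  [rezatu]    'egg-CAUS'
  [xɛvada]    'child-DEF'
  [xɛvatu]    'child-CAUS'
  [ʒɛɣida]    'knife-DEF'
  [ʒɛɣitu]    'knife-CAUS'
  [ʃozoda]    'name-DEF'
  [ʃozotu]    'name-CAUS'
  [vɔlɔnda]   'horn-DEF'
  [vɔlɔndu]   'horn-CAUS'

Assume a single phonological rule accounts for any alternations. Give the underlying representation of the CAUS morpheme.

/-tu/

The CAUS suffix surfaces as [-du] and [-tu], depending on the final segment of the stem.
The DEF suffix, which begins with [d], is invariant after every stem; so [d] is not altered by any rule here.
The CAUS suffix is therefore /-tu/ underlyingly, with post-nasal voicing: voiceless stops become voiced after a nasal.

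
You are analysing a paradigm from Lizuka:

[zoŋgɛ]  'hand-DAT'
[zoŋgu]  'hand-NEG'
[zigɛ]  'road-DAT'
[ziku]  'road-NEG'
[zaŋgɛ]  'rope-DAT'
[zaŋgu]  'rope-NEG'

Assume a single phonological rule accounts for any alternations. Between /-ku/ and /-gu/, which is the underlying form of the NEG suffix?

/-ku/

The NEG suffix surfaces as [-gu] and [-ku], depending on the final segment of the stem.
The DAT suffix, which begins with [g], is invariant after every stem; so [g] is not altered by any rule here.
So the underlying form is /-ku/, and voiceless stops become voiced after a nasal.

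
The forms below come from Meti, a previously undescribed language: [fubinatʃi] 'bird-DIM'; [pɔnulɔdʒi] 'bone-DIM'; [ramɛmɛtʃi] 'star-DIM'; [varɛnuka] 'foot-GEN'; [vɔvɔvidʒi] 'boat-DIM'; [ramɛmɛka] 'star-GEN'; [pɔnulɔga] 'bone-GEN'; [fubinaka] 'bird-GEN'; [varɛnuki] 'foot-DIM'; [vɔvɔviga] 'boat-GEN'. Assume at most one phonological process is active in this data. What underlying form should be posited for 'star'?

/ramɛmɛtʃ/

The stem for 'star' ends in [k] in [ramɛmɛka] but [tʃ] in [ramɛmɛtʃi].
But 'foot' keeps [k] in both environments ([varɛnuka], [varɛnuki]), so there is no rule changing /k/ to [tʃ] before the DIM suffix.
Therefore /tʃ/ is basic and [k] is derived by depalatalization (palato-alveolar /tʃ/ and /dʒ/ become [k] and [g] when no front vowel follows).
Hence 'star' is /ramɛmɛtʃ/ underlyingly.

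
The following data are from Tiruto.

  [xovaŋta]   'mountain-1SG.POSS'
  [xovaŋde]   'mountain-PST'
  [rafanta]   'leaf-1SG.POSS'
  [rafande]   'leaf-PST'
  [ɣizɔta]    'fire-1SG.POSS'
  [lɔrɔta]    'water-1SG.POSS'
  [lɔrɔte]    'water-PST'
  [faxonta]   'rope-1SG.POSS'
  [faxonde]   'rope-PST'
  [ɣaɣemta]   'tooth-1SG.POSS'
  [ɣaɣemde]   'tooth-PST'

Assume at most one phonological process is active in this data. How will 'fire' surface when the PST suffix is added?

[ɣizɔte]

The PST suffix surfaces as [-de] and [-te], depending on the final segment of the stem.
By contrast the 1SG.POSS suffix keeps its initial [t] throughout — that segment must be underlying.
So the underlying form is /-de/, and voiced stops become voiceless after a vowel.
After 'fire', which ends in a vowel, the suffix surfaces as [-te], giving [ɣizɔte].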